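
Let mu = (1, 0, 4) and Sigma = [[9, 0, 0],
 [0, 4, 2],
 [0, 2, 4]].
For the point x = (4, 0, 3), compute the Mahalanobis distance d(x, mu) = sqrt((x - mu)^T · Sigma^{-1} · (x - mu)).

Step 1 — centre the observation: (x - mu) = (3, 0, -1).

Step 2 — invert Sigma (cofactor / det for 3×3, or solve directly):
  Sigma^{-1} = [[0.1111, 0, 0],
 [0, 0.3333, -0.1667],
 [0, -0.1667, 0.3333]].

Step 3 — form the quadratic (x - mu)^T · Sigma^{-1} · (x - mu):
  Sigma^{-1} · (x - mu) = (0.3333, 0.1667, -0.3333).
  (x - mu)^T · [Sigma^{-1} · (x - mu)] = (3)·(0.3333) + (0)·(0.1667) + (-1)·(-0.3333) = 1.3333.

Step 4 — take square root: d = √(1.3333) ≈ 1.1547.

d(x, mu) = √(1.3333) ≈ 1.1547


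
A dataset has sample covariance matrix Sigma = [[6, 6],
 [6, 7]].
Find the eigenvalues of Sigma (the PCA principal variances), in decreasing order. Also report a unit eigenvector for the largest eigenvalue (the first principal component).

Step 1 — characteristic polynomial of 2×2 Sigma:
  det(Sigma - λI) = λ² - trace · λ + det = 0.
  trace = 6 + 7 = 13, det = 6·7 - (6)² = 6.
Step 2 — discriminant:
  Δ = trace² - 4·det = 169 - 24 = 145.
Step 3 — eigenvalues:
  λ = (trace ± √Δ)/2 = (13 ± 12.0416)/2,
  λ_1 = 12.5208,  λ_2 = 0.4792.

Step 4 — unit eigenvector for λ_1: solve (Sigma - λ_1 I)v = 0. First row:
  (6 - 12.5208)·v_x + (6)·v_y = 0, i.e. (-6.5208)·v_x + (6)·v_y = 0,
  so v ∝ (b, λ_1 - a) = (6, 6.5208) = u.
  ||u|| = √((6)² + (6.5208)²) = √(78.5208) ≈ 8.8612,
  v_1 = u/||u|| ≈ (0.6771, 0.7359) (||v_1|| = 1).

λ_1 = 12.5208,  λ_2 = 0.4792;  v_1 ≈ (0.6771, 0.7359)


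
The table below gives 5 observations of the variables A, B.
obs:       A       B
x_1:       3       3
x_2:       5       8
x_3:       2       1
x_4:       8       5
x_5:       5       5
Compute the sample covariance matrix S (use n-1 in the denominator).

Step 1 — column means:
  mean(A) = (3 + 5 + 2 + 8 + 5) / 5 = 23/5 = 4.6
  mean(B) = (3 + 8 + 1 + 5 + 5) / 5 = 22/5 = 4.4

Step 2 — sample covariance S[i,j] = (1/(n-1)) · Σ_k (x_{k,i} - mean_i) · (x_{k,j} - mean_j), with n-1 = 4.
  S[A,A] = ((-1.6)·(-1.6) + (0.4)·(0.4) + (-2.6)·(-2.6) + (3.4)·(3.4) + (0.4)·(0.4)) / 4 = 21.2/4 = 5.3
  S[A,B] = ((-1.6)·(-1.4) + (0.4)·(3.6) + (-2.6)·(-3.4) + (3.4)·(0.6) + (0.4)·(0.6)) / 4 = 14.8/4 = 3.7
  S[B,B] = ((-1.4)·(-1.4) + (3.6)·(3.6) + (-3.4)·(-3.4) + (0.6)·(0.6) + (0.6)·(0.6)) / 4 = 27.2/4 = 6.8

S is symmetric (S[j,i] = S[i,j]). Assembling:

S = [[5.3, 3.7],
 [3.7, 6.8]]


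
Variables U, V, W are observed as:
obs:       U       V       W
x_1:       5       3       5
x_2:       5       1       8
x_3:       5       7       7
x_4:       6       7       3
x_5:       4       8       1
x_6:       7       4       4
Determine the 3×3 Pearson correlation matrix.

Step 1 — column means:
  mean(U) = (5 + 5 + 5 + 6 + 4 + 7) / 6 = 32/6 = 5.3333
  mean(V) = (3 + 1 + 7 + 7 + 8 + 4) / 6 = 30/6 = 5
  mean(W) = (5 + 8 + 7 + 3 + 1 + 4) / 6 = 28/6 = 4.6667

Step 2 — sample variances and covariances s[i,j] = (1/(n-1)) · Σ_k (x_{k,i} - mean_i) · (x_{k,j} - mean_j), with n-1 = 5:
  s[U,U] = ((-0.3333)·(-0.3333) + (-0.3333)·(-0.3333) + (-0.3333)·(-0.3333) + (0.6667)·(0.6667) + (-1.3333)·(-1.3333) + (1.6667)·(1.6667)) / 5 = 5.3333/5 = 1.0667
  s[U,V] = ((-0.3333)·(-2) + (-0.3333)·(-4) + (-0.3333)·(2) + (0.6667)·(2) + (-1.3333)·(3) + (1.6667)·(-1)) / 5 = -3/5 = -0.6
  s[U,W] = ((-0.3333)·(0.3333) + (-0.3333)·(3.3333) + (-0.3333)·(2.3333) + (0.6667)·(-1.6667) + (-1.3333)·(-3.6667) + (1.6667)·(-0.6667)) / 5 = 0.6667/5 = 0.1333
  s[V,V] = ((-2)·(-2) + (-4)·(-4) + (2)·(2) + (2)·(2) + (3)·(3) + (-1)·(-1)) / 5 = 38/5 = 7.6
  s[V,W] = ((-2)·(0.3333) + (-4)·(3.3333) + (2)·(2.3333) + (2)·(-1.6667) + (3)·(-3.6667) + (-1)·(-0.6667)) / 5 = -23/5 = -4.6
  s[W,W] = ((0.3333)·(0.3333) + (3.3333)·(3.3333) + (2.3333)·(2.3333) + (-1.6667)·(-1.6667) + (-3.6667)·(-3.6667) + (-0.6667)·(-0.6667)) / 5 = 33.3333/5 = 6.6667
  Sample standard deviations s_i = √(s[i,i]):
  s(U) = √(1.0667) = 1.0328
  s(V) = √(7.6) = 2.7568
  s(W) = √(6.6667) = 2.582

Step 3 — r_{ij} = s_{ij} / (s_i · s_j):
  r[U,U] = 1 (diagonal).
  r[U,V] = -0.6 / (1.0328 · 2.7568) = -0.6 / 2.8472 = -0.2107
  r[U,W] = 0.1333 / (1.0328 · 2.582) = 0.1333 / 2.6667 = 0.05
  r[V,V] = 1 (diagonal).
  r[V,W] = -4.6 / (2.7568 · 2.582) = -4.6 / 7.1181 = -0.6462
  r[W,W] = 1 (diagonal).

R is symmetric with unit diagonal. Assembling:

R = [[1, -0.2107, 0.05],
 [-0.2107, 1, -0.6462],
 [0.05, -0.6462, 1]]


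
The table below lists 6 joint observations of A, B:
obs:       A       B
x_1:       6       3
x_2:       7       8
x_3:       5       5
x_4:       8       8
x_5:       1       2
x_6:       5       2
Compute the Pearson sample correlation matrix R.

Step 1 — column means:
  mean(A) = (6 + 7 + 5 + 8 + 1 + 5) / 6 = 32/6 = 5.3333
  mean(B) = (3 + 8 + 5 + 8 + 2 + 2) / 6 = 28/6 = 4.6667

Step 2 — sample variances and covariances s[i,j] = (1/(n-1)) · Σ_k (x_{k,i} - mean_i) · (x_{k,j} - mean_j), with n-1 = 5:
  s[A,A] = ((0.6667)·(0.6667) + (1.6667)·(1.6667) + (-0.3333)·(-0.3333) + (2.6667)·(2.6667) + (-4.3333)·(-4.3333) + (-0.3333)·(-0.3333)) / 5 = 29.3333/5 = 5.8667
  s[A,B] = ((0.6667)·(-1.6667) + (1.6667)·(3.3333) + (-0.3333)·(0.3333) + (2.6667)·(3.3333) + (-4.3333)·(-2.6667) + (-0.3333)·(-2.6667)) / 5 = 25.6667/5 = 5.1333
  s[B,B] = ((-1.6667)·(-1.6667) + (3.3333)·(3.3333) + (0.3333)·(0.3333) + (3.3333)·(3.3333) + (-2.6667)·(-2.6667) + (-2.6667)·(-2.6667)) / 5 = 39.3333/5 = 7.8667
  Sample standard deviations s_i = √(s[i,i]):
  s(A) = √(5.8667) = 2.4221
  s(B) = √(7.8667) = 2.8048

Step 3 — r_{ij} = s_{ij} / (s_i · s_j):
  r[A,A] = 1 (diagonal).
  r[A,B] = 5.1333 / (2.4221 · 2.8048) = 5.1333 / 6.7935 = 0.7556
  r[B,B] = 1 (diagonal).

R is symmetric with unit diagonal. Assembling:

R = [[1, 0.7556],
 [0.7556, 1]]


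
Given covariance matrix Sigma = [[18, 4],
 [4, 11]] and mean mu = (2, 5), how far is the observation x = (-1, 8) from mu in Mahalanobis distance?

Step 1 — centre the observation: (x - mu) = (-3, 3).

Step 2 — invert Sigma. det(Sigma) = 18·11 - (4)² = 182.
  Sigma^{-1} = (1/det) · [[d, -b], [-b, a]] = [[0.0604, -0.022],
 [-0.022, 0.0989]].

Step 3 — form the quadratic (x - mu)^T · Sigma^{-1} · (x - mu):
  Sigma^{-1} · (x - mu) = (-0.2473, 0.3626).
  (x - mu)^T · [Sigma^{-1} · (x - mu)] = (-3)·(-0.2473) + (3)·(0.3626) = 1.8297.

Step 4 — take square root: d = √(1.8297) ≈ 1.3527.

d(x, mu) = √(1.8297) ≈ 1.3527


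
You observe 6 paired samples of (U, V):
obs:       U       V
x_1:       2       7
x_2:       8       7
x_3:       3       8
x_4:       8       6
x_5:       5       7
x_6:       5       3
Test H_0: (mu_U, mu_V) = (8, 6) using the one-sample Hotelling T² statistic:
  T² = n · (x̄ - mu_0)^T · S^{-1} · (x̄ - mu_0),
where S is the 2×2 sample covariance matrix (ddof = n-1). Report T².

Step 1 — sample mean vector:
  mean(U) = (2 + 8 + 3 + 8 + 5 + 5) / 6 = 31/6 = 5.1667
  mean(V) = (7 + 7 + 8 + 6 + 7 + 3) / 6 = 38/6 = 6.3333
  x̄ = (5.1667, 6.3333),  deviation x̄ - mu_0 = (5.1667, 6.3333) - (8, 6) = (-2.8333, 0.3333).

Step 2 — sample covariance matrix, S[i,j] = (1/(n-1)) · Σ_k (x_{k,i} - mean_i) · (x_{k,j} - mean_j), divisor n-1 = 5:
  S[U,U] = ((-3.1667)·(-3.1667) + (2.8333)·(2.8333) + (-2.1667)·(-2.1667) + (2.8333)·(2.8333) + (-0.1667)·(-0.1667) + (-0.1667)·(-0.1667)) / 5 = 30.8333/5 = 6.1667
  S[U,V] = ((-3.1667)·(0.6667) + (2.8333)·(0.6667) + (-2.1667)·(1.6667) + (2.8333)·(-0.3333) + (-0.1667)·(0.6667) + (-0.1667)·(-3.3333)) / 5 = -4.3333/5 = -0.8667
  S[V,V] = ((0.6667)·(0.6667) + (0.6667)·(0.6667) + (1.6667)·(1.6667) + (-0.3333)·(-0.3333) + (0.6667)·(0.6667) + (-3.3333)·(-3.3333)) / 5 = 15.3333/5 = 3.0667
  S = [[6.1667, -0.8667],
 [-0.8667, 3.0667]].

Step 3 — invert S. det(S) = 6.1667·3.0667 - (-0.8667)² = 18.16.
  S^{-1} = (1/det) · [[d, -b], [-b, a]] = [[0.1689, 0.0477],
 [0.0477, 0.3396]].

Step 4 — quadratic form (x̄ - mu_0)^T · S^{-1} · (x̄ - mu_0):
  S^{-1} · (x̄ - mu_0) = (-0.4626, -0.022),
  (x̄ - mu_0)^T · [...] = (-2.8333)·(-0.4626) + (0.3333)·(-0.022) = 1.3032.

Step 5 — scale by n: T² = 6 · 1.3032 = 7.8194.

T² ≈ 7.8194


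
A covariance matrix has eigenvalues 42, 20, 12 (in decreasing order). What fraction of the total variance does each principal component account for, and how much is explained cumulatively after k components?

Step 1 — total variance = trace(Sigma) = Σ λ_i = 42 + 20 + 12 = 74.

Step 2 — fraction explained by component i = λ_i / Σ λ:
  PC1: 42/74 = 0.5676
  PC2: 20/74 = 0.2703
  PC3: 12/74 = 0.1622

Step 3 — cumulative fraction after k components = (λ_1 + ... + λ_k) / Σ λ:
  k = 1: 42/74 = 0.5676
  k = 2: (42 + 20)/74 = 62/74 = 0.8378
  k = 3: (42 + 20 + 12)/74 = 74/74 = 1

Summary (fraction, with percent):

explained: PC1 0.5676 (56.76%), PC2 0.2703 (27.03%), PC3 0.1622 (16.22%);  cumulative: 0.5676, 0.8378, 1


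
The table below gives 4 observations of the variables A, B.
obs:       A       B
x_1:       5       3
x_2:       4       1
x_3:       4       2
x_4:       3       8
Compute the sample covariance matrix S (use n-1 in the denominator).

Step 1 — column means:
  mean(A) = (5 + 4 + 4 + 3) / 4 = 16/4 = 4
  mean(B) = (3 + 1 + 2 + 8) / 4 = 14/4 = 3.5

Step 2 — sample covariance S[i,j] = (1/(n-1)) · Σ_k (x_{k,i} - mean_i) · (x_{k,j} - mean_j), with n-1 = 3.
  S[A,A] = ((1)·(1) + (0)·(0) + (0)·(0) + (-1)·(-1)) / 3 = 2/3 = 0.6667
  S[A,B] = ((1)·(-0.5) + (0)·(-2.5) + (0)·(-1.5) + (-1)·(4.5)) / 3 = -5/3 = -1.6667
  S[B,B] = ((-0.5)·(-0.5) + (-2.5)·(-2.5) + (-1.5)·(-1.5) + (4.5)·(4.5)) / 3 = 29/3 = 9.6667

S is symmetric (S[j,i] = S[i,j]). Assembling:

S = [[0.6667, -1.6667],
 [-1.6667, 9.6667]]


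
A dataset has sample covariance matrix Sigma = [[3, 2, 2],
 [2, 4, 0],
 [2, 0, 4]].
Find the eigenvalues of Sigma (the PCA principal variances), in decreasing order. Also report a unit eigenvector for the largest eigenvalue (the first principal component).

Step 1 — characteristic polynomial p(λ) = det(λI - Sigma) = λ³ - tr·λ² + c_1·λ - det, where tr = trace, c_1 = sum of the principal 2×2 minors, det = det(Sigma):
  tr = 3 + 4 + 4 = 11,
  c_1 = (3·4 - (2)²) + (3·4 - (2)²) + (4·4 - (0)²) = 8 + 8 + 16 = 32,
  det = 3·(4·4 - (0)²) - (2)·((2)·4 - (0)·(2)) + (2)·((2)·(0) - 4·(2)) = 3·(16) - (2)·(8) + (2)·(-8) = 16.
  So p(λ) = λ³ - 11λ² + 32λ - 16.
Step 2 — look for an integer root (rational root theorem: any rational root is an integer divisor of 16). Testing λ = 4:
  p(4) = 64 - 176 + 128 - 16 = 0  ✓
  Dividing out (λ - 4): p(λ) = (λ - 4)(λ² - 7λ + 4).
Step 3 — remaining eigenvalues from the quadratic λ² - 7λ + 4 = 0:
  Δ = 7² - 4·4 = 49 - 16 = 33,  λ = (7 ± √33)/2 = (7 ± 5.7446)/2 ≈ 6.3723 or 0.6277.
  Sorted: λ_1 = 6.3723,  λ_2 = 4,  λ_3 = 0.6277  (check: sum = 11 = tr ✓).

Step 4 — unit eigenvector for λ_1 ≈ 6.3723: v spans the null space of (Sigma - λ_1 I), whose rows are
  r_1 = (-3.3723, 2, 2),  r_2 = (2, -2.3723, 0),  r_3 = (2, 0, -2.3723).
  v is orthogonal to every row, so take v ∝ r_1 × r_2 = ((2)·(0) - (2)·(-2.3723), (2)·(2) - (-3.3723)·(0), (-3.3723)·(-2.3723) - (2)·(2)) ≈ (4.7446, 4, 4).
  Let u = (4.7446, 4, 4).
  ||u|| = √((4.7446)² + (4)² + (4)²) = √(54.5109) ≈ 7.3831,  v_1 = u/||u|| ≈ (0.6426, 0.5418, 0.5418) (||v_1|| = 1).

λ_1 = 6.3723,  λ_2 = 4,  λ_3 = 0.6277;  v_1 ≈ (0.6426, 0.5418, 0.5418)


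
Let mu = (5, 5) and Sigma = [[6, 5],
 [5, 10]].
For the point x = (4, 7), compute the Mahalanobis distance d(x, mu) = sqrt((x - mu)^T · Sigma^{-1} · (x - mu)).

Step 1 — centre the observation: (x - mu) = (-1, 2).

Step 2 — invert Sigma. det(Sigma) = 6·10 - (5)² = 35.
  Sigma^{-1} = (1/det) · [[d, -b], [-b, a]] = [[0.2857, -0.1429],
 [-0.1429, 0.1714]].

Step 3 — form the quadratic (x - mu)^T · Sigma^{-1} · (x - mu):
  Sigma^{-1} · (x - mu) = (-0.5714, 0.4857).
  (x - mu)^T · [Sigma^{-1} · (x - mu)] = (-1)·(-0.5714) + (2)·(0.4857) = 1.5429.

Step 4 — take square root: d = √(1.5429) ≈ 1.2421.

d(x, mu) = √(1.5429) ≈ 1.2421


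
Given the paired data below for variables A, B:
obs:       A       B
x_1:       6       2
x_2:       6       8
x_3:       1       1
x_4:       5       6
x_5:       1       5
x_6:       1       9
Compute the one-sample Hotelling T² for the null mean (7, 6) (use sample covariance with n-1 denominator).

Step 1 — sample mean vector:
  mean(A) = (6 + 6 + 1 + 5 + 1 + 1) / 6 = 20/6 = 3.3333
  mean(B) = (2 + 8 + 1 + 6 + 5 + 9) / 6 = 31/6 = 5.1667
  x̄ = (3.3333, 5.1667),  deviation x̄ - mu_0 = (3.3333, 5.1667) - (7, 6) = (-3.6667, -0.8333).

Step 2 — sample covariance matrix, S[i,j] = (1/(n-1)) · Σ_k (x_{k,i} - mean_i) · (x_{k,j} - mean_j), divisor n-1 = 5:
  S[A,A] = ((2.6667)·(2.6667) + (2.6667)·(2.6667) + (-2.3333)·(-2.3333) + (1.6667)·(1.6667) + (-2.3333)·(-2.3333) + (-2.3333)·(-2.3333)) / 5 = 33.3333/5 = 6.6667
  S[A,B] = ((2.6667)·(-3.1667) + (2.6667)·(2.8333) + (-2.3333)·(-4.1667) + (1.6667)·(0.8333) + (-2.3333)·(-0.1667) + (-2.3333)·(3.8333)) / 5 = 1.6667/5 = 0.3333
  S[B,B] = ((-3.1667)·(-3.1667) + (2.8333)·(2.8333) + (-4.1667)·(-4.1667) + (0.8333)·(0.8333) + (-0.1667)·(-0.1667) + (3.8333)·(3.8333)) / 5 = 50.8333/5 = 10.1667
  S = [[6.6667, 0.3333],
 [0.3333, 10.1667]].

Step 3 — invert S. det(S) = 6.6667·10.1667 - (0.3333)² = 67.6667.
  S^{-1} = (1/det) · [[d, -b], [-b, a]] = [[0.1502, -0.0049],
 [-0.0049, 0.0985]].

Step 4 — quadratic form (x̄ - mu_0)^T · S^{-1} · (x̄ - mu_0):
  S^{-1} · (x̄ - mu_0) = (-0.5468, -0.064),
  (x̄ - mu_0)^T · [...] = (-3.6667)·(-0.5468) + (-0.8333)·(-0.064) = 2.0583.

Step 5 — scale by n: T² = 6 · 2.0583 = 12.3498.

T² ≈ 12.3498


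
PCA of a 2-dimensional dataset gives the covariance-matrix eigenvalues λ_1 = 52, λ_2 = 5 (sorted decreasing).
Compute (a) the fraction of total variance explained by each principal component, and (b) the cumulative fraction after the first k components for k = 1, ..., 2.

Step 1 — total variance = trace(Sigma) = Σ λ_i = 52 + 5 = 57.

Step 2 — fraction explained by component i = λ_i / Σ λ:
  PC1: 52/57 = 0.9123
  PC2: 5/57 = 0.0877

Step 3 — cumulative fraction after k components = (λ_1 + ... + λ_k) / Σ λ:
  k = 1: 52/57 = 0.9123
  k = 2: (52 + 5)/57 = 57/57 = 1

Summary (fraction, with percent):

explained: PC1 0.9123 (91.23%), PC2 0.0877 (8.77%);  cumulative: 0.9123, 1


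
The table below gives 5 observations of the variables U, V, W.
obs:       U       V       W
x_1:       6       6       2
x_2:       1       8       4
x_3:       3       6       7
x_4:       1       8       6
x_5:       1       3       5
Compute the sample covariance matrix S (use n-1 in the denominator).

Step 1 — column means:
  mean(U) = (6 + 1 + 3 + 1 + 1) / 5 = 12/5 = 2.4
  mean(V) = (6 + 8 + 6 + 8 + 3) / 5 = 31/5 = 6.2
  mean(W) = (2 + 4 + 7 + 6 + 5) / 5 = 24/5 = 4.8

Step 2 — sample covariance S[i,j] = (1/(n-1)) · Σ_k (x_{k,i} - mean_i) · (x_{k,j} - mean_j), with n-1 = 4.
  S[U,U] = ((3.6)·(3.6) + (-1.4)·(-1.4) + (0.6)·(0.6) + (-1.4)·(-1.4) + (-1.4)·(-1.4)) / 4 = 19.2/4 = 4.8
  S[U,V] = ((3.6)·(-0.2) + (-1.4)·(1.8) + (0.6)·(-0.2) + (-1.4)·(1.8) + (-1.4)·(-3.2)) / 4 = -1.4/4 = -0.35
  S[U,W] = ((3.6)·(-2.8) + (-1.4)·(-0.8) + (0.6)·(2.2) + (-1.4)·(1.2) + (-1.4)·(0.2)) / 4 = -9.6/4 = -2.4
  S[V,V] = ((-0.2)·(-0.2) + (1.8)·(1.8) + (-0.2)·(-0.2) + (1.8)·(1.8) + (-3.2)·(-3.2)) / 4 = 16.8/4 = 4.2
  S[V,W] = ((-0.2)·(-2.8) + (1.8)·(-0.8) + (-0.2)·(2.2) + (1.8)·(1.2) + (-3.2)·(0.2)) / 4 = 0.2/4 = 0.05
  S[W,W] = ((-2.8)·(-2.8) + (-0.8)·(-0.8) + (2.2)·(2.2) + (1.2)·(1.2) + (0.2)·(0.2)) / 4 = 14.8/4 = 3.7

S is symmetric (S[j,i] = S[i,j]). Assembling:

S = [[4.8, -0.35, -2.4],
 [-0.35, 4.2, 0.05],
 [-2.4, 0.05, 3.7]]


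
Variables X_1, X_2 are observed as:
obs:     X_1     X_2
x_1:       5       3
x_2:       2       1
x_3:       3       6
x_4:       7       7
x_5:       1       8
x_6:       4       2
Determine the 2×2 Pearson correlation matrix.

Step 1 — column means:
  mean(X_1) = (5 + 2 + 3 + 7 + 1 + 4) / 6 = 22/6 = 3.6667
  mean(X_2) = (3 + 1 + 6 + 7 + 8 + 2) / 6 = 27/6 = 4.5

Step 2 — sample variances and covariances s[i,j] = (1/(n-1)) · Σ_k (x_{k,i} - mean_i) · (x_{k,j} - mean_j), with n-1 = 5:
  s[X_1,X_1] = ((1.3333)·(1.3333) + (-1.6667)·(-1.6667) + (-0.6667)·(-0.6667) + (3.3333)·(3.3333) + (-2.6667)·(-2.6667) + (0.3333)·(0.3333)) / 5 = 23.3333/5 = 4.6667
  s[X_1,X_2] = ((1.3333)·(-1.5) + (-1.6667)·(-3.5) + (-0.6667)·(1.5) + (3.3333)·(2.5) + (-2.6667)·(3.5) + (0.3333)·(-2.5)) / 5 = 1/5 = 0.2
  s[X_2,X_2] = ((-1.5)·(-1.5) + (-3.5)·(-3.5) + (1.5)·(1.5) + (2.5)·(2.5) + (3.5)·(3.5) + (-2.5)·(-2.5)) / 5 = 41.5/5 = 8.3
  Sample standard deviations s_i = √(s[i,i]):
  s(X_1) = √(4.6667) = 2.1602
  s(X_2) = √(8.3) = 2.881

Step 3 — r_{ij} = s_{ij} / (s_i · s_j):
  r[X_1,X_1] = 1 (diagonal).
  r[X_1,X_2] = 0.2 / (2.1602 · 2.881) = 0.2 / 6.2236 = 0.0321
  r[X_2,X_2] = 1 (diagonal).

R is symmetric with unit diagonal. Assembling:

R = [[1, 0.0321],
 [0.0321, 1]]


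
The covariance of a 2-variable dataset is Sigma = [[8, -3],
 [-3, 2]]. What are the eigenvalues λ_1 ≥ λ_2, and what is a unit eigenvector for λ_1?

Step 1 — characteristic polynomial of 2×2 Sigma:
  det(Sigma - λI) = λ² - trace · λ + det = 0.
  trace = 8 + 2 = 10, det = 8·2 - (-3)² = 7.
Step 2 — discriminant:
  Δ = trace² - 4·det = 100 - 28 = 72.
Step 3 — eigenvalues:
  λ = (trace ± √Δ)/2 = (10 ± 8.4853)/2,
  λ_1 = 9.2426,  λ_2 = 0.7574.

Step 4 — unit eigenvector for λ_1: solve (Sigma - λ_1 I)v = 0. First row:
  (8 - 9.2426)·v_x + (-3)·v_y = 0, i.e. (-1.2426)·v_x + (-3)·v_y = 0,
  so v ∝ (b, λ_1 - a) = (-3, 1.2426); multiply by -1 so the first entry is positive: u = (3, -1.2426).
  ||u|| = √((3)² + (-1.2426)²) = √(10.5442) ≈ 3.2472,
  v_1 = u/||u|| ≈ (0.9239, -0.3827) (||v_1|| = 1).

λ_1 = 9.2426,  λ_2 = 0.7574;  v_1 ≈ (0.9239, -0.3827)


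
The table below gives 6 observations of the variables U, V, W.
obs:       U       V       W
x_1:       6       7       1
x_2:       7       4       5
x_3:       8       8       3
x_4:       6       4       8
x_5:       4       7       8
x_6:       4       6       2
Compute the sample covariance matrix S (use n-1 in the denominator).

Step 1 — column means:
  mean(U) = (6 + 7 + 8 + 6 + 4 + 4) / 6 = 35/6 = 5.8333
  mean(V) = (7 + 4 + 8 + 4 + 7 + 6) / 6 = 36/6 = 6
  mean(W) = (1 + 5 + 3 + 8 + 8 + 2) / 6 = 27/6 = 4.5

Step 2 — sample covariance S[i,j] = (1/(n-1)) · Σ_k (x_{k,i} - mean_i) · (x_{k,j} - mean_j), with n-1 = 5.
  S[U,U] = ((0.1667)·(0.1667) + (1.1667)·(1.1667) + (2.1667)·(2.1667) + (0.1667)·(0.1667) + (-1.8333)·(-1.8333) + (-1.8333)·(-1.8333)) / 5 = 12.8333/5 = 2.5667
  S[U,V] = ((0.1667)·(1) + (1.1667)·(-2) + (2.1667)·(2) + (0.1667)·(-2) + (-1.8333)·(1) + (-1.8333)·(0)) / 5 = 0/5 = 0
  S[U,W] = ((0.1667)·(-3.5) + (1.1667)·(0.5) + (2.1667)·(-1.5) + (0.1667)·(3.5) + (-1.8333)·(3.5) + (-1.8333)·(-2.5)) / 5 = -4.5/5 = -0.9
  S[V,V] = ((1)·(1) + (-2)·(-2) + (2)·(2) + (-2)·(-2) + (1)·(1) + (0)·(0)) / 5 = 14/5 = 2.8
  S[V,W] = ((1)·(-3.5) + (-2)·(0.5) + (2)·(-1.5) + (-2)·(3.5) + (1)·(3.5) + (0)·(-2.5)) / 5 = -11/5 = -2.2
  S[W,W] = ((-3.5)·(-3.5) + (0.5)·(0.5) + (-1.5)·(-1.5) + (3.5)·(3.5) + (3.5)·(3.5) + (-2.5)·(-2.5)) / 5 = 45.5/5 = 9.1

S is symmetric (S[j,i] = S[i,j]). Assembling:

S = [[2.5667, 0, -0.9],
 [0, 2.8, -2.2],
 [-0.9, -2.2, 9.1]]


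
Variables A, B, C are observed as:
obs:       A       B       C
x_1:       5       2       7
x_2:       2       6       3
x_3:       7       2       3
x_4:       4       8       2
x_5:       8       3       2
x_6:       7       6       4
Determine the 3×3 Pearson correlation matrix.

Step 1 — column means:
  mean(A) = (5 + 2 + 7 + 4 + 8 + 7) / 6 = 33/6 = 5.5
  mean(B) = (2 + 6 + 2 + 8 + 3 + 6) / 6 = 27/6 = 4.5
  mean(C) = (7 + 3 + 3 + 2 + 2 + 4) / 6 = 21/6 = 3.5

Step 2 — sample variances and covariances s[i,j] = (1/(n-1)) · Σ_k (x_{k,i} - mean_i) · (x_{k,j} - mean_j), with n-1 = 5:
  s[A,A] = ((-0.5)·(-0.5) + (-3.5)·(-3.5) + (1.5)·(1.5) + (-1.5)·(-1.5) + (2.5)·(2.5) + (1.5)·(1.5)) / 5 = 25.5/5 = 5.1
  s[A,B] = ((-0.5)·(-2.5) + (-3.5)·(1.5) + (1.5)·(-2.5) + (-1.5)·(3.5) + (2.5)·(-1.5) + (1.5)·(1.5)) / 5 = -14.5/5 = -2.9
  s[A,C] = ((-0.5)·(3.5) + (-3.5)·(-0.5) + (1.5)·(-0.5) + (-1.5)·(-1.5) + (2.5)·(-1.5) + (1.5)·(0.5)) / 5 = -1.5/5 = -0.3
  s[B,B] = ((-2.5)·(-2.5) + (1.5)·(1.5) + (-2.5)·(-2.5) + (3.5)·(3.5) + (-1.5)·(-1.5) + (1.5)·(1.5)) / 5 = 31.5/5 = 6.3
  s[B,C] = ((-2.5)·(3.5) + (1.5)·(-0.5) + (-2.5)·(-0.5) + (3.5)·(-1.5) + (-1.5)·(-1.5) + (1.5)·(0.5)) / 5 = -10.5/5 = -2.1
  s[C,C] = ((3.5)·(3.5) + (-0.5)·(-0.5) + (-0.5)·(-0.5) + (-1.5)·(-1.5) + (-1.5)·(-1.5) + (0.5)·(0.5)) / 5 = 17.5/5 = 3.5
  Sample standard deviations s_i = √(s[i,i]):
  s(A) = √(5.1) = 2.2583
  s(B) = √(6.3) = 2.51
  s(C) = √(3.5) = 1.8708

Step 3 — r_{ij} = s_{ij} / (s_i · s_j):
  r[A,A] = 1 (diagonal).
  r[A,B] = -2.9 / (2.2583 · 2.51) = -2.9 / 5.6683 = -0.5116
  r[A,C] = -0.3 / (2.2583 · 1.8708) = -0.3 / 4.2249 = -0.071
  r[B,B] = 1 (diagonal).
  r[B,C] = -2.1 / (2.51 · 1.8708) = -2.1 / 4.6957 = -0.4472
  r[C,C] = 1 (diagonal).

R is symmetric with unit diagonal. Assembling:

R = [[1, -0.5116, -0.071],
 [-0.5116, 1, -0.4472],
 [-0.071, -0.4472, 1]]


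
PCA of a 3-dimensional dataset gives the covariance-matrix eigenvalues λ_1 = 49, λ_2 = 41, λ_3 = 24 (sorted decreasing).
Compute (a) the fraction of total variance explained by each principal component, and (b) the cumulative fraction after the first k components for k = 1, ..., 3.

Step 1 — total variance = trace(Sigma) = Σ λ_i = 49 + 41 + 24 = 114.

Step 2 — fraction explained by component i = λ_i / Σ λ:
  PC1: 49/114 = 0.4298
  PC2: 41/114 = 0.3596
  PC3: 24/114 = 0.2105

Step 3 — cumulative fraction after k components = (λ_1 + ... + λ_k) / Σ λ:
  k = 1: 49/114 = 0.4298
  k = 2: (49 + 41)/114 = 90/114 = 0.7895
  k = 3: (49 + 41 + 24)/114 = 114/114 = 1

Summary (fraction, with percent):

explained: PC1 0.4298 (42.98%), PC2 0.3596 (35.96%), PC3 0.2105 (21.05%);  cumulative: 0.4298, 0.7895, 1


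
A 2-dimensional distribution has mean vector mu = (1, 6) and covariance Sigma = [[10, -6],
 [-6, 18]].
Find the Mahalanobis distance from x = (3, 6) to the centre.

Step 1 — centre the observation: (x - mu) = (2, 0).

Step 2 — invert Sigma. det(Sigma) = 10·18 - (-6)² = 144.
  Sigma^{-1} = (1/det) · [[d, -b], [-b, a]] = [[0.125, 0.0417],
 [0.0417, 0.0694]].

Step 3 — form the quadratic (x - mu)^T · Sigma^{-1} · (x - mu):
  Sigma^{-1} · (x - mu) = (0.25, 0.0833).
  (x - mu)^T · [Sigma^{-1} · (x - mu)] = (2)·(0.25) + (0)·(0.0833) = 0.5.

Step 4 — take square root: d = √(0.5) ≈ 0.7071.

d(x, mu) = √(0.5) ≈ 0.7071


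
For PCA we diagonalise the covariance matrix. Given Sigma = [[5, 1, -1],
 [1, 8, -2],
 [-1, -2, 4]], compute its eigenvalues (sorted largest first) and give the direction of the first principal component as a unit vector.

Step 1 — characteristic polynomial p(λ) = det(λI - Sigma) = λ³ - tr·λ² + c_1·λ - det, where tr = trace, c_1 = sum of the principal 2×2 minors, det = det(Sigma):
  tr = 5 + 8 + 4 = 17,
  c_1 = (5·8 - (1)²) + (5·4 - (-1)²) + (8·4 - (-2)²) = 39 + 19 + 28 = 86,
  det = 5·(8·4 - (-2)²) - (1)·((1)·4 - (-2)·(-1)) + (-1)·((1)·(-2) - 8·(-1)) = 5·(28) - (1)·(2) + (-1)·(6) = 132.
  So p(λ) = λ³ - 17λ² + 86λ - 132.
Step 2 — look for an integer root (rational root theorem: any rational root is an integer divisor of 132). Testing λ = 3:
  p(3) = 27 - 153 + 258 - 132 = 0  ✓
  Dividing out (λ - 3): p(λ) = (λ - 3)(λ² - 14λ + 44).
Step 3 — remaining eigenvalues from the quadratic λ² - 14λ + 44 = 0:
  Δ = 14² - 4·44 = 196 - 176 = 20,  λ = (14 ± √20)/2 = (14 ± 4.4721)/2 ≈ 9.2361 or 4.7639.
  Sorted: λ_1 = 9.2361,  λ_2 = 4.7639,  λ_3 = 3  (check: sum = 17 = tr ✓).

Step 4 — unit eigenvector for λ_1 ≈ 9.2361: v spans the null space of (Sigma - λ_1 I), whose rows are
  r_1 = (-4.2361, 1, -1),  r_2 = (1, -1.2361, -2),  r_3 = (-1, -2, -5.2361).
  v is orthogonal to every row, so take v ∝ r_1 × r_2 = ((1)·(-2) - (-1)·(-1.2361), (-1)·(1) - (-4.2361)·(-2), (-4.2361)·(-1.2361) - (1)·(1)) ≈ (-3.2361, -9.4721, 4.2361).
  Rescale (multiply by -1 so the first nonzero entry is positive): u = (3.2361, 9.4721, -4.2361).
  ||u|| = √((3.2361)² + (9.4721)² + (-4.2361)²) = √(118.1378) ≈ 10.8691,  v_1 = u/||u|| ≈ (0.2977, 0.8715, -0.3897) (||v_1|| = 1).

λ_1 = 9.2361,  λ_2 = 4.7639,  λ_3 = 3;  v_1 ≈ (0.2977, 0.8715, -0.3897)


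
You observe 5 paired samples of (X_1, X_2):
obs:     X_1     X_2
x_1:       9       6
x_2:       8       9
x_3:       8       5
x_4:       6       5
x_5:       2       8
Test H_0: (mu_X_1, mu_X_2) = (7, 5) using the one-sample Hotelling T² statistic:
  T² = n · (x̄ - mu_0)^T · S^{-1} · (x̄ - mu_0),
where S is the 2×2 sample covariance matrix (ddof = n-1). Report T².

Step 1 — sample mean vector:
  mean(X_1) = (9 + 8 + 8 + 6 + 2) / 5 = 33/5 = 6.6
  mean(X_2) = (6 + 9 + 5 + 5 + 8) / 5 = 33/5 = 6.6
  x̄ = (6.6, 6.6),  deviation x̄ - mu_0 = (6.6, 6.6) - (7, 5) = (-0.4, 1.6).

Step 2 — sample covariance matrix, S[i,j] = (1/(n-1)) · Σ_k (x_{k,i} - mean_i) · (x_{k,j} - mean_j), divisor n-1 = 4:
  S[X_1,X_1] = ((2.4)·(2.4) + (1.4)·(1.4) + (1.4)·(1.4) + (-0.6)·(-0.6) + (-4.6)·(-4.6)) / 4 = 31.2/4 = 7.8
  S[X_1,X_2] = ((2.4)·(-0.6) + (1.4)·(2.4) + (1.4)·(-1.6) + (-0.6)·(-1.6) + (-4.6)·(1.4)) / 4 = -5.8/4 = -1.45
  S[X_2,X_2] = ((-0.6)·(-0.6) + (2.4)·(2.4) + (-1.6)·(-1.6) + (-1.6)·(-1.6) + (1.4)·(1.4)) / 4 = 13.2/4 = 3.3
  S = [[7.8, -1.45],
 [-1.45, 3.3]].

Step 3 — invert S. det(S) = 7.8·3.3 - (-1.45)² = 23.6375.
  S^{-1} = (1/det) · [[d, -b], [-b, a]] = [[0.1396, 0.0613],
 [0.0613, 0.33]].

Step 4 — quadratic form (x̄ - mu_0)^T · S^{-1} · (x̄ - mu_0):
  S^{-1} · (x̄ - mu_0) = (0.0423, 0.5034),
  (x̄ - mu_0)^T · [...] = (-0.4)·(0.0423) + (1.6)·(0.5034) = 0.7886.

Step 5 — scale by n: T² = 5 · 0.7886 = 3.9429.

T² ≈ 3.9429


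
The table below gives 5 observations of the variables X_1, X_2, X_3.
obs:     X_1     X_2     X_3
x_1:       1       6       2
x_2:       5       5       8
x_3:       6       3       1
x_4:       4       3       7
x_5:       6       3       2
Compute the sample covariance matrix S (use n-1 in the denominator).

Step 1 — column means:
  mean(X_1) = (1 + 5 + 6 + 4 + 6) / 5 = 22/5 = 4.4
  mean(X_2) = (6 + 5 + 3 + 3 + 3) / 5 = 20/5 = 4
  mean(X_3) = (2 + 8 + 1 + 7 + 2) / 5 = 20/5 = 4

Step 2 — sample covariance S[i,j] = (1/(n-1)) · Σ_k (x_{k,i} - mean_i) · (x_{k,j} - mean_j), with n-1 = 4.
  S[X_1,X_1] = ((-3.4)·(-3.4) + (0.6)·(0.6) + (1.6)·(1.6) + (-0.4)·(-0.4) + (1.6)·(1.6)) / 4 = 17.2/4 = 4.3
  S[X_1,X_2] = ((-3.4)·(2) + (0.6)·(1) + (1.6)·(-1) + (-0.4)·(-1) + (1.6)·(-1)) / 4 = -9/4 = -2.25
  S[X_1,X_3] = ((-3.4)·(-2) + (0.6)·(4) + (1.6)·(-3) + (-0.4)·(3) + (1.6)·(-2)) / 4 = 0/4 = 0
  S[X_2,X_2] = ((2)·(2) + (1)·(1) + (-1)·(-1) + (-1)·(-1) + (-1)·(-1)) / 4 = 8/4 = 2
  S[X_2,X_3] = ((2)·(-2) + (1)·(4) + (-1)·(-3) + (-1)·(3) + (-1)·(-2)) / 4 = 2/4 = 0.5
  S[X_3,X_3] = ((-2)·(-2) + (4)·(4) + (-3)·(-3) + (3)·(3) + (-2)·(-2)) / 4 = 42/4 = 10.5

S is symmetric (S[j,i] = S[i,j]). Assembling:

S = [[4.3, -2.25, 0],
 [-2.25, 2, 0.5],
 [0, 0.5, 10.5]]


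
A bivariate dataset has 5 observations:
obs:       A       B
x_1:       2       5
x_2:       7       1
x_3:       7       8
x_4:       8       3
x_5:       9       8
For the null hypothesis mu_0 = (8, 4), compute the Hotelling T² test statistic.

Step 1 — sample mean vector:
  mean(A) = (2 + 7 + 7 + 8 + 9) / 5 = 33/5 = 6.6
  mean(B) = (5 + 1 + 8 + 3 + 8) / 5 = 25/5 = 5
  x̄ = (6.6, 5),  deviation x̄ - mu_0 = (6.6, 5) - (8, 4) = (-1.4, 1).

Step 2 — sample covariance matrix, S[i,j] = (1/(n-1)) · Σ_k (x_{k,i} - mean_i) · (x_{k,j} - mean_j), divisor n-1 = 4:
  S[A,A] = ((-4.6)·(-4.6) + (0.4)·(0.4) + (0.4)·(0.4) + (1.4)·(1.4) + (2.4)·(2.4)) / 4 = 29.2/4 = 7.3
  S[A,B] = ((-4.6)·(0) + (0.4)·(-4) + (0.4)·(3) + (1.4)·(-2) + (2.4)·(3)) / 4 = 4/4 = 1
  S[B,B] = ((0)·(0) + (-4)·(-4) + (3)·(3) + (-2)·(-2) + (3)·(3)) / 4 = 38/4 = 9.5
  S = [[7.3, 1],
 [1, 9.5]].

Step 3 — invert S. det(S) = 7.3·9.5 - (1)² = 68.35.
  S^{-1} = (1/det) · [[d, -b], [-b, a]] = [[0.139, -0.0146],
 [-0.0146, 0.1068]].

Step 4 — quadratic form (x̄ - mu_0)^T · S^{-1} · (x̄ - mu_0):
  S^{-1} · (x̄ - mu_0) = (-0.2092, 0.1273),
  (x̄ - mu_0)^T · [...] = (-1.4)·(-0.2092) + (1)·(0.1273) = 0.4202.

Step 5 — scale by n: T² = 5 · 0.4202 = 2.101.

T² ≈ 2.101


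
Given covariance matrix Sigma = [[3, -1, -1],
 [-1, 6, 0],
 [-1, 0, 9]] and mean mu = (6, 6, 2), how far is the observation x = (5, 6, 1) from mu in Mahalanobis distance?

Step 1 — centre the observation: (x - mu) = (-1, 0, -1).

Step 2 — invert Sigma (cofactor / det for 3×3, or solve directly):
  Sigma^{-1} = [[0.3673, 0.0612, 0.0408],
 [0.0612, 0.1769, 0.0068],
 [0.0408, 0.0068, 0.1156]].

Step 3 — form the quadratic (x - mu)^T · Sigma^{-1} · (x - mu):
  Sigma^{-1} · (x - mu) = (-0.4082, -0.068, -0.1565).
  (x - mu)^T · [Sigma^{-1} · (x - mu)] = (-1)·(-0.4082) + (0)·(-0.068) + (-1)·(-0.1565) = 0.5646.

Step 4 — take square root: d = √(0.5646) ≈ 0.7514.

d(x, mu) = √(0.5646) ≈ 0.7514


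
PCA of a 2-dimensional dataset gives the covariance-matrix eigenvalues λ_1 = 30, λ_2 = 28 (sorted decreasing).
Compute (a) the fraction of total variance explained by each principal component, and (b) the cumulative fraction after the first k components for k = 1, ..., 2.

Step 1 — total variance = trace(Sigma) = Σ λ_i = 30 + 28 = 58.

Step 2 — fraction explained by component i = λ_i / Σ λ:
  PC1: 30/58 = 0.5172
  PC2: 28/58 = 0.4828

Step 3 — cumulative fraction after k components = (λ_1 + ... + λ_k) / Σ λ:
  k = 1: 30/58 = 0.5172
  k = 2: (30 + 28)/58 = 58/58 = 1

Summary (fraction, with percent):

explained: PC1 0.5172 (51.72%), PC2 0.4828 (48.28%);  cumulative: 0.5172, 1


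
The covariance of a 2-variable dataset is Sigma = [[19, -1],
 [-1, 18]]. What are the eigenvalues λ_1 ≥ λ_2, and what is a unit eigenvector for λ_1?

Step 1 — characteristic polynomial of 2×2 Sigma:
  det(Sigma - λI) = λ² - trace · λ + det = 0.
  trace = 19 + 18 = 37, det = 19·18 - (-1)² = 341.
Step 2 — discriminant:
  Δ = trace² - 4·det = 1369 - 1364 = 5.
Step 3 — eigenvalues:
  λ = (trace ± √Δ)/2 = (37 ± 2.2361)/2,
  λ_1 = 19.618,  λ_2 = 17.382.

Step 4 — unit eigenvector for λ_1: solve (Sigma - λ_1 I)v = 0. First row:
  (19 - 19.618)·v_x + (-1)·v_y = 0, i.e. (-0.618)·v_x + (-1)·v_y = 0,
  so v ∝ (b, λ_1 - a) = (-1, 0.618); multiply by -1 so the first entry is positive: u = (1, -0.618).
  ||u|| = √((1)² + (-0.618)²) = √(1.382) ≈ 1.1756,
  v_1 = u/||u|| ≈ (0.8507, -0.5257) (||v_1|| = 1).

λ_1 = 19.618,  λ_2 = 17.382;  v_1 ≈ (0.8507, -0.5257)


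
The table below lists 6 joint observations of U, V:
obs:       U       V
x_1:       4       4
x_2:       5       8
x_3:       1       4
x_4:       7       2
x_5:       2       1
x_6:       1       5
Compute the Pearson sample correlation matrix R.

Step 1 — column means:
  mean(U) = (4 + 5 + 1 + 7 + 2 + 1) / 6 = 20/6 = 3.3333
  mean(V) = (4 + 8 + 4 + 2 + 1 + 5) / 6 = 24/6 = 4

Step 2 — sample variances and covariances s[i,j] = (1/(n-1)) · Σ_k (x_{k,i} - mean_i) · (x_{k,j} - mean_j), with n-1 = 5:
  s[U,U] = ((0.6667)·(0.6667) + (1.6667)·(1.6667) + (-2.3333)·(-2.3333) + (3.6667)·(3.6667) + (-1.3333)·(-1.3333) + (-2.3333)·(-2.3333)) / 5 = 29.3333/5 = 5.8667
  s[U,V] = ((0.6667)·(0) + (1.6667)·(4) + (-2.3333)·(0) + (3.6667)·(-2) + (-1.3333)·(-3) + (-2.3333)·(1)) / 5 = 1/5 = 0.2
  s[V,V] = ((0)·(0) + (4)·(4) + (0)·(0) + (-2)·(-2) + (-3)·(-3) + (1)·(1)) / 5 = 30/5 = 6
  Sample standard deviations s_i = √(s[i,i]):
  s(U) = √(5.8667) = 2.4221
  s(V) = √(6) = 2.4495

Step 3 — r_{ij} = s_{ij} / (s_i · s_j):
  r[U,U] = 1 (diagonal).
  r[U,V] = 0.2 / (2.4221 · 2.4495) = 0.2 / 5.933 = 0.0337
  r[V,V] = 1 (diagonal).

R is symmetric with unit diagonal. Assembling:

R = [[1, 0.0337],
 [0.0337, 1]]


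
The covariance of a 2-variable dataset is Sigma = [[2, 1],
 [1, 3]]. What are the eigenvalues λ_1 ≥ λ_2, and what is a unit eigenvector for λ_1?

Step 1 — characteristic polynomial of 2×2 Sigma:
  det(Sigma - λI) = λ² - trace · λ + det = 0.
  trace = 2 + 3 = 5, det = 2·3 - (1)² = 5.
Step 2 — discriminant:
  Δ = trace² - 4·det = 25 - 20 = 5.
Step 3 — eigenvalues:
  λ = (trace ± √Δ)/2 = (5 ± 2.2361)/2,
  λ_1 = 3.618,  λ_2 = 1.382.

Step 4 — unit eigenvector for λ_1: solve (Sigma - λ_1 I)v = 0. First row:
  (2 - 3.618)·v_x + (1)·v_y = 0, i.e. (-1.618)·v_x + (1)·v_y = 0,
  so v ∝ (b, λ_1 - a) = (1, 1.618) = u.
  ||u|| = √((1)² + (1.618)²) = √(3.618) ≈ 1.9021,
  v_1 = u/||u|| ≈ (0.5257, 0.8507) (||v_1|| = 1).

λ_1 = 3.618,  λ_2 = 1.382;  v_1 ≈ (0.5257, 0.8507)


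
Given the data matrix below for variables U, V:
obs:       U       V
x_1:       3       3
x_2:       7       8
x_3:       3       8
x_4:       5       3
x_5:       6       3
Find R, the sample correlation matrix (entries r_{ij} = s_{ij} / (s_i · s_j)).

Step 1 — column means:
  mean(U) = (3 + 7 + 3 + 5 + 6) / 5 = 24/5 = 4.8
  mean(V) = (3 + 8 + 8 + 3 + 3) / 5 = 25/5 = 5

Step 2 — sample variances and covariances s[i,j] = (1/(n-1)) · Σ_k (x_{k,i} - mean_i) · (x_{k,j} - mean_j), with n-1 = 4:
  s[U,U] = ((-1.8)·(-1.8) + (2.2)·(2.2) + (-1.8)·(-1.8) + (0.2)·(0.2) + (1.2)·(1.2)) / 4 = 12.8/4 = 3.2
  s[U,V] = ((-1.8)·(-2) + (2.2)·(3) + (-1.8)·(3) + (0.2)·(-2) + (1.2)·(-2)) / 4 = 2/4 = 0.5
  s[V,V] = ((-2)·(-2) + (3)·(3) + (3)·(3) + (-2)·(-2) + (-2)·(-2)) / 4 = 30/4 = 7.5
  Sample standard deviations s_i = √(s[i,i]):
  s(U) = √(3.2) = 1.7889
  s(V) = √(7.5) = 2.7386

Step 3 — r_{ij} = s_{ij} / (s_i · s_j):
  r[U,U] = 1 (diagonal).
  r[U,V] = 0.5 / (1.7889 · 2.7386) = 0.5 / 4.899 = 0.1021
  r[V,V] = 1 (diagonal).

R is symmetric with unit diagonal. Assembling:

R = [[1, 0.1021],
 [0.1021, 1]]


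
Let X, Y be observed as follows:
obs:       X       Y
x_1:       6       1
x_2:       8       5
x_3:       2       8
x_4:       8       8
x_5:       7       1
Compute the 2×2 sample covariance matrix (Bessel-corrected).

Step 1 — column means:
  mean(X) = (6 + 8 + 2 + 8 + 7) / 5 = 31/5 = 6.2
  mean(Y) = (1 + 5 + 8 + 8 + 1) / 5 = 23/5 = 4.6

Step 2 — sample covariance S[i,j] = (1/(n-1)) · Σ_k (x_{k,i} - mean_i) · (x_{k,j} - mean_j), with n-1 = 4.
  S[X,X] = ((-0.2)·(-0.2) + (1.8)·(1.8) + (-4.2)·(-4.2) + (1.8)·(1.8) + (0.8)·(0.8)) / 4 = 24.8/4 = 6.2
  S[X,Y] = ((-0.2)·(-3.6) + (1.8)·(0.4) + (-4.2)·(3.4) + (1.8)·(3.4) + (0.8)·(-3.6)) / 4 = -9.6/4 = -2.4
  S[Y,Y] = ((-3.6)·(-3.6) + (0.4)·(0.4) + (3.4)·(3.4) + (3.4)·(3.4) + (-3.6)·(-3.6)) / 4 = 49.2/4 = 12.3

S is symmetric (S[j,i] = S[i,j]). Assembling:

S = [[6.2, -2.4],
 [-2.4, 12.3]]


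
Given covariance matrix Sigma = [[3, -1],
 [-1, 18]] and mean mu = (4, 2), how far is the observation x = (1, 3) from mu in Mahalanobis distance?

Step 1 — centre the observation: (x - mu) = (-3, 1).

Step 2 — invert Sigma. det(Sigma) = 3·18 - (-1)² = 53.
  Sigma^{-1} = (1/det) · [[d, -b], [-b, a]] = [[0.3396, 0.0189],
 [0.0189, 0.0566]].

Step 3 — form the quadratic (x - mu)^T · Sigma^{-1} · (x - mu):
  Sigma^{-1} · (x - mu) = (-1, 0).
  (x - mu)^T · [Sigma^{-1} · (x - mu)] = (-3)·(-1) + (1)·(0) = 3.

Step 4 — take square root: d = √(3) ≈ 1.7321.

d(x, mu) = √(3) ≈ 1.7321


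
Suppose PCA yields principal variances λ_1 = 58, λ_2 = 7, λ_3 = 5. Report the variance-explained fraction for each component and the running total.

Step 1 — total variance = trace(Sigma) = Σ λ_i = 58 + 7 + 5 = 70.

Step 2 — fraction explained by component i = λ_i / Σ λ:
  PC1: 58/70 = 0.8286
  PC2: 7/70 = 0.1
  PC3: 5/70 = 0.0714

Step 3 — cumulative fraction after k components = (λ_1 + ... + λ_k) / Σ λ:
  k = 1: 58/70 = 0.8286
  k = 2: (58 + 7)/70 = 65/70 = 0.9286
  k = 3: (58 + 7 + 5)/70 = 70/70 = 1

Summary (fraction, with percent):

explained: PC1 0.8286 (82.86%), PC2 0.1 (10%), PC3 0.0714 (7.14%);  cumulative: 0.8286, 0.9286, 1


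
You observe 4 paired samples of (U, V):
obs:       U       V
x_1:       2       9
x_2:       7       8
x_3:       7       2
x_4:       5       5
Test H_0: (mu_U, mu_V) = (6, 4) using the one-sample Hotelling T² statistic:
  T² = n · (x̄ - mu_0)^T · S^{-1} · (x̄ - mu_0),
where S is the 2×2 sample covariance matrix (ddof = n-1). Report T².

Step 1 — sample mean vector:
  mean(U) = (2 + 7 + 7 + 5) / 4 = 21/4 = 5.25
  mean(V) = (9 + 8 + 2 + 5) / 4 = 24/4 = 6
  x̄ = (5.25, 6),  deviation x̄ - mu_0 = (5.25, 6) - (6, 4) = (-0.75, 2).

Step 2 — sample covariance matrix, S[i,j] = (1/(n-1)) · Σ_k (x_{k,i} - mean_i) · (x_{k,j} - mean_j), divisor n-1 = 3:
  S[U,U] = ((-3.25)·(-3.25) + (1.75)·(1.75) + (1.75)·(1.75) + (-0.25)·(-0.25)) / 3 = 16.75/3 = 5.5833
  S[U,V] = ((-3.25)·(3) + (1.75)·(2) + (1.75)·(-4) + (-0.25)·(-1)) / 3 = -13/3 = -4.3333
  S[V,V] = ((3)·(3) + (2)·(2) + (-4)·(-4) + (-1)·(-1)) / 3 = 30/3 = 10
  S = [[5.5833, -4.3333],
 [-4.3333, 10]].

Step 3 — invert S. det(S) = 5.5833·10 - (-4.3333)² = 37.0556.
  S^{-1} = (1/det) · [[d, -b], [-b, a]] = [[0.2699, 0.1169],
 [0.1169, 0.1507]].

Step 4 — quadratic form (x̄ - mu_0)^T · S^{-1} · (x̄ - mu_0):
  S^{-1} · (x̄ - mu_0) = (0.0315, 0.2136),
  (x̄ - mu_0)^T · [...] = (-0.75)·(0.0315) + (2)·(0.2136) = 0.4037.

Step 5 — scale by n: T² = 4 · 0.4037 = 1.6147.

T² ≈ 1.6147


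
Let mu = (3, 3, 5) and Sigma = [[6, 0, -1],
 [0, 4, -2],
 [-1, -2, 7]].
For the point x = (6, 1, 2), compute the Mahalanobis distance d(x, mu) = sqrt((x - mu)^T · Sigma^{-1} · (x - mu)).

Step 1 — centre the observation: (x - mu) = (3, -2, -3).

Step 2 — invert Sigma (cofactor / det for 3×3, or solve directly):
  Sigma^{-1} = [[0.1714, 0.0143, 0.0286],
 [0.0143, 0.2929, 0.0857],
 [0.0286, 0.0857, 0.1714]].

Step 3 — form the quadratic (x - mu)^T · Sigma^{-1} · (x - mu):
  Sigma^{-1} · (x - mu) = (0.4, -0.8, -0.6).
  (x - mu)^T · [Sigma^{-1} · (x - mu)] = (3)·(0.4) + (-2)·(-0.8) + (-3)·(-0.6) = 4.6.

Step 4 — take square root: d = √(4.6) ≈ 2.1448.

d(x, mu) = √(4.6) ≈ 2.1448


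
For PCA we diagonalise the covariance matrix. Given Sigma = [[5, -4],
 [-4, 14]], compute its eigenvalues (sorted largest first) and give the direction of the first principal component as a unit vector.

Step 1 — characteristic polynomial of 2×2 Sigma:
  det(Sigma - λI) = λ² - trace · λ + det = 0.
  trace = 5 + 14 = 19, det = 5·14 - (-4)² = 54.
Step 2 — discriminant:
  Δ = trace² - 4·det = 361 - 216 = 145.
Step 3 — eigenvalues:
  λ = (trace ± √Δ)/2 = (19 ± 12.0416)/2,
  λ_1 = 15.5208,  λ_2 = 3.4792.

Step 4 — unit eigenvector for λ_1: solve (Sigma - λ_1 I)v = 0. First row:
  (5 - 15.5208)·v_x + (-4)·v_y = 0, i.e. (-10.5208)·v_x + (-4)·v_y = 0,
  so v ∝ (b, λ_1 - a) = (-4, 10.5208); multiply by -1 so the first entry is positive: u = (4, -10.5208).
  ||u|| = √((4)² + (-10.5208)²) = √(126.6872) ≈ 11.2555,
  v_1 = u/||u|| ≈ (0.3554, -0.9347) (||v_1|| = 1).

λ_1 = 15.5208,  λ_2 = 3.4792;  v_1 ≈ (0.3554, -0.9347)


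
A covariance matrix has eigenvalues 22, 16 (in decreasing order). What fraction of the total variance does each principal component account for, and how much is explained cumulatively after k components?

Step 1 — total variance = trace(Sigma) = Σ λ_i = 22 + 16 = 38.

Step 2 — fraction explained by component i = λ_i / Σ λ:
  PC1: 22/38 = 0.5789
  PC2: 16/38 = 0.4211

Step 3 — cumulative fraction after k components = (λ_1 + ... + λ_k) / Σ λ:
  k = 1: 22/38 = 0.5789
  k = 2: (22 + 16)/38 = 38/38 = 1

Summary (fraction, with percent):

explained: PC1 0.5789 (57.89%), PC2 0.4211 (42.11%);  cumulative: 0.5789, 1
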